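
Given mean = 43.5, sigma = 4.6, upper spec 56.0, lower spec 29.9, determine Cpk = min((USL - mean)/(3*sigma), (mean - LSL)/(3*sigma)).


Cpu = (56.0 - 43.5) / (3 * 4.6) = 0.91
Cpl = (43.5 - 29.9) / (3 * 4.6) = 0.99
Cpk = min(0.91, 0.99) = 0.91

0.91


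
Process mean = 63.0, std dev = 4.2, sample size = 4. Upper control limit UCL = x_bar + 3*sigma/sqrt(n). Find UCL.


UCL = 63.0 + 3 * 4.2 / sqrt(4)

69.3


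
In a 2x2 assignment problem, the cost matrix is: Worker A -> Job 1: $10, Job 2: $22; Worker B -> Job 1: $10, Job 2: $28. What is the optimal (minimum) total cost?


Option 1: A->1 + B->2 = $10 + $28 = $38
Option 2: A->2 + B->1 = $22 + $10 = $32
Min cost = min($38, $32) = $32

$32


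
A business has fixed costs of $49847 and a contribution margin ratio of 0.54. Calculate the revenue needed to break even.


Formula: BER = Fixed Costs / Contribution Margin Ratio
BER = $49847 / 0.54
BER = $92309.26 (to the nearest cent)

$92309.26


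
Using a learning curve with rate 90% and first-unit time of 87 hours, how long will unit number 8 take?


Formula: T_n = T_1 * (learning_rate)^(log2(n)) where learning_rate = rate/100
Doublings = log2(8) = 3
T_n = 87 * 0.9^3
T_n = 87 * 0.729 = 63.4 hours

63.4 hours


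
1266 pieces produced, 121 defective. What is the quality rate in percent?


Formula: Quality Rate = Good Pieces / Total Pieces * 100
Good pieces = 1266 - 121 = 1145
QR = 1145 / 1266 * 100 = 90.4%

90.4%


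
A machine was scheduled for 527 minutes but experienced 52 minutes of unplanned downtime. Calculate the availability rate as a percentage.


Formula: Availability = (Planned Time - Downtime) / Planned Time * 100
Uptime = 527 - 52 = 475 min
Availability = 475 / 527 * 100 = 90.1%

90.1%


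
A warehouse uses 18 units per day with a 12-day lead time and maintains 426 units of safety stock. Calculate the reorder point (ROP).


Formula: ROP = (Daily Demand * Lead Time) + Safety Stock
Demand during lead time = 18 * 12 = 216 units
ROP = 216 + 426 = 642 units

642 units


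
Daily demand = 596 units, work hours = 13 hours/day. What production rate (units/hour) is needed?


Formula: Production Rate = Daily Demand / Available Hours
Rate = 596 units/day / 13 hours/day
Rate = 45.8 units/hour

45.8 units/hour


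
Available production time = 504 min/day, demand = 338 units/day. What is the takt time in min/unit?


Formula: Takt Time = Available Production Time / Customer Demand
Takt = 504 min/day / 338 units/day
Takt = 1.49 min/unit

1.49 min/unit


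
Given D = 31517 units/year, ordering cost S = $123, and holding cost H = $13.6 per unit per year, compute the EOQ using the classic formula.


Formula: EOQ = sqrt(2 * D * S / H)
Numerator: 2 * 31517 * 123 = 7753182
2DS/H = 7753182 / 13.6 = 570086.9
EOQ = sqrt(570086.9) = 755.0 units

755.0 units


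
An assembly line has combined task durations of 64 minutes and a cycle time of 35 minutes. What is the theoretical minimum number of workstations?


Formula: N_min = ceil(Sum of Task Times / Cycle Time)
N_min = ceil(64 min / 35 min) = ceil(1.8286)
N_min = 2 stations

2


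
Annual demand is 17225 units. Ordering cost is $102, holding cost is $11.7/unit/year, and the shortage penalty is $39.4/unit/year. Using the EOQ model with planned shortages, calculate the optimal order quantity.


Formula: EOQ* = sqrt(2DS/H) * sqrt((H+P)/P)
Base EOQ = sqrt(2*17225*102/11.7) = 548.03 units
Correction = sqrt((11.7+39.4)/39.4) = 1.13884
EOQ* = 548.03 * 1.13884 = 624.1 units

624.1 units


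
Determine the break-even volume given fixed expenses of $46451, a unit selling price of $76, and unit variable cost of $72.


Formula: BEQ = Fixed Costs / (Price - Variable Cost)
Contribution margin = $76 - $72 = $4/unit
BEQ = ceil($46451 / $4/unit) = ceil(11612.75) = 11613 units

11613 units


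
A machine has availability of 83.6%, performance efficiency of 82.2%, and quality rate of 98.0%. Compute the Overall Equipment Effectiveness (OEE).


Formula: OEE = Availability * Performance * Quality / 10000
A * P = 83.6% * 82.2% / 100 = 68.72%
OEE = 68.72% * 98.0% / 100 = 67.3%

67.3%


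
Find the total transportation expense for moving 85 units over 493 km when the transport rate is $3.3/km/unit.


TC = dist * cost * units = 493 * 3.3 * 85 = $138286.50

$138286.50


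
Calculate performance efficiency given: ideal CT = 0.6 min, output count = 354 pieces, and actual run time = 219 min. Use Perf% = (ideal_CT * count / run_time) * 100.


Formula: Performance = (Ideal CT * Total Count) / Run Time * 100
Ideal output time = 0.6 * 354 = 212.4 min
Performance = 212.4 / 219 * 100 = 97.0%

97.0%


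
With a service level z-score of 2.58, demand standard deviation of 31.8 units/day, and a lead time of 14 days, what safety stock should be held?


Formula: SS = z * sigma_d * sqrt(LT)
sqrt(LT) = sqrt(14) = 3.7417
SS = 2.58 * 31.8 * 3.7417
SS = 307.0 units

307.0 units


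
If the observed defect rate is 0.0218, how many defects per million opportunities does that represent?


DPMO = defect_rate * 1000000 = 0.0218 * 1000000

21800


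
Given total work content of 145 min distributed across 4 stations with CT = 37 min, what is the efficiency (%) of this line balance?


Formula: Efficiency = Sum of Task Times / (N_stations * CT) * 100
Total station capacity = 4 stations * 37 min = 148 min
Efficiency = 145 / 148 * 100 = 98.0%

98.0%


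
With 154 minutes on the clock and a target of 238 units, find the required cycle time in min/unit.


Formula: CT = Available Time / Number of Units
CT = 154 min / 238 units
CT = 0.65 min/unit

0.65 min/unit


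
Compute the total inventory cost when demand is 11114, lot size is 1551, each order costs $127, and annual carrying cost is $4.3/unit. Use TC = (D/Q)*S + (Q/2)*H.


TC = 11114/1551 * 127 + 1551/2 * 4.3

$4244.69


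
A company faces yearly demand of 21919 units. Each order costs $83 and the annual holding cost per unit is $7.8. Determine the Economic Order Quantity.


Formula: EOQ = sqrt(2 * D * S / H)
Numerator: 2 * 21919 * 83 = 3638554
2DS/H = 3638554 / 7.8 = 466481.3
EOQ = sqrt(466481.3) = 683.0 units

683.0 units


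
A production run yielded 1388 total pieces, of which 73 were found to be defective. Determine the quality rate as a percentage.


Formula: Quality Rate = Good Pieces / Total Pieces * 100
Good pieces = 1388 - 73 = 1315
QR = 1315 / 1388 * 100 = 94.7%

94.7%


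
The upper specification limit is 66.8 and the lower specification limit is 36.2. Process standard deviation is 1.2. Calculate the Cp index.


Cp = (66.8 - 36.2) / (6 * 1.2)

4.25


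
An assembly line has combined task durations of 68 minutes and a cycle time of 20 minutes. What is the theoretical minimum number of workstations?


Formula: N_min = ceil(Sum of Task Times / Cycle Time)
N_min = ceil(68 min / 20 min) = ceil(3.4)
N_min = 4 stations

4


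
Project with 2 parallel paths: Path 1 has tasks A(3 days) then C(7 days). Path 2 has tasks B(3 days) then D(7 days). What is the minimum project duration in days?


Path 1 = 3 + 7 = 10 days
Path 2 = 3 + 7 = 10 days
Duration = max(10, 10) = 10 days

10 days


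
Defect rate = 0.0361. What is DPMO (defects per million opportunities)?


DPMO = defect_rate * 1000000 = 0.0361 * 1000000

36100


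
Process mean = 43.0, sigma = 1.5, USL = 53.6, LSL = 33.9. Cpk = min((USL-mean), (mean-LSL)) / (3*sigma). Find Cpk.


Cpu = (53.6 - 43.0) / (3 * 1.5) = 2.36
Cpl = (43.0 - 33.9) / (3 * 1.5) = 2.02
Cpk = min(2.36, 2.02) = 2.02

2.02


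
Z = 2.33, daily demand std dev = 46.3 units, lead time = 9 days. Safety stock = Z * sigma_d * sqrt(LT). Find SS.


Formula: SS = z * sigma_d * sqrt(LT)
sqrt(LT) = sqrt(9) = 3.0
SS = 2.33 * 46.3 * 3.0
SS = 323.6 units

323.6 units


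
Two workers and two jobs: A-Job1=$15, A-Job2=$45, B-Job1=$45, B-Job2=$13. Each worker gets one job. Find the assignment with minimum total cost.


Option 1: A->1 + B->2 = $15 + $13 = $28
Option 2: A->2 + B->1 = $45 + $45 = $90
Min cost = min($28, $90) = $28

$28


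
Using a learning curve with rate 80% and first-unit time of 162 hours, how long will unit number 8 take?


Formula: T_n = T_1 * (learning_rate)^(log2(n)) where learning_rate = rate/100
Doublings = log2(8) = 3
T_n = 162 * 0.8^3
T_n = 162 * 0.512 = 82.9 hours

82.9 hours


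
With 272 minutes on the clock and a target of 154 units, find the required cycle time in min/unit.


Formula: CT = Available Time / Number of Units
CT = 272 min / 154 units
CT = 1.77 min/unit

1.77 min/unit


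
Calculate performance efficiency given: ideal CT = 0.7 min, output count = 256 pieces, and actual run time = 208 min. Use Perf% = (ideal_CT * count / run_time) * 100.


Formula: Performance = (Ideal CT * Total Count) / Run Time * 100
Ideal output time = 0.7 * 256 = 179.2 min
Performance = 179.2 / 208 * 100 = 86.2%

86.2%


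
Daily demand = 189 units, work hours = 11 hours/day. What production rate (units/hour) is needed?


Formula: Production Rate = Daily Demand / Available Hours
Rate = 189 units/day / 11 hours/day
Rate = 17.2 units/hour

17.2 units/hour


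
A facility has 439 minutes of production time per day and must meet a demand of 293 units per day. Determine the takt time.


Formula: Takt Time = Available Production Time / Customer Demand
Takt = 439 min/day / 293 units/day
Takt = 1.5 min/unit

1.5 min/unit


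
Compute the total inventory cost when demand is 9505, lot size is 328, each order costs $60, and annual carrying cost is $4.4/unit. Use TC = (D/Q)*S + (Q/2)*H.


TC = 9505/328 * 60 + 328/2 * 4.4

$2460.32


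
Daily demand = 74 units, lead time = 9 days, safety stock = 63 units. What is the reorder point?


Formula: ROP = (Daily Demand * Lead Time) + Safety Stock
Demand during lead time = 74 * 9 = 666 units
ROP = 666 + 63 = 729 units

729 units


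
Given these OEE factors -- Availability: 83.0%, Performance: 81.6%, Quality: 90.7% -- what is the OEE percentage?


Formula: OEE = Availability * Performance * Quality / 10000
A * P = 83.0% * 81.6% / 100 = 67.73%
OEE = 67.73% * 90.7% / 100 = 61.4%

61.4%


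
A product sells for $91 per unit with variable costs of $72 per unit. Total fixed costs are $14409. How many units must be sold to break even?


Formula: BEQ = Fixed Costs / (Price - Variable Cost)
Contribution margin = $91 - $72 = $19/unit
BEQ = ceil($14409 / $19/unit) = ceil(758.37) = 759 units

759 units


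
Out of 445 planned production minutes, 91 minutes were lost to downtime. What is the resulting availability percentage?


Formula: Availability = (Planned Time - Downtime) / Planned Time * 100
Uptime = 445 - 91 = 354 min
Availability = 354 / 445 * 100 = 79.6%

79.6%


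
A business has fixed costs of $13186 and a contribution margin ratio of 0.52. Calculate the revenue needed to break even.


Formula: BER = Fixed Costs / Contribution Margin Ratio
BER = $13186 / 0.52
BER = $25357.69 (to the nearest cent)

$25357.69


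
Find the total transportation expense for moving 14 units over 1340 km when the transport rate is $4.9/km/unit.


TC = dist * cost * units = 1340 * 4.9 * 14 = $91924.00

$91924.00


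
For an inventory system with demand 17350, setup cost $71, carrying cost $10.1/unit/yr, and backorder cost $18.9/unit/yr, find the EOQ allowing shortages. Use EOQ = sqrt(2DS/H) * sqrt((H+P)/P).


Formula: EOQ* = sqrt(2DS/H) * sqrt((H+P)/P)
Base EOQ = sqrt(2*17350*71/10.1) = 493.89 units
Correction = sqrt((10.1+18.9)/18.9) = 1.23871
EOQ* = 493.89 * 1.23871 = 611.8 units

611.8 units


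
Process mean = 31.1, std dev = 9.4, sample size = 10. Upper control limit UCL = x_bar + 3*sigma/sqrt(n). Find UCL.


UCL = 31.1 + 3 * 9.4 / sqrt(10)

40.02


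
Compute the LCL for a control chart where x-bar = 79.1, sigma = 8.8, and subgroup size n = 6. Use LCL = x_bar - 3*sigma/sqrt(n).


LCL = 79.1 - 3 * 8.8 / sqrt(6)

68.32


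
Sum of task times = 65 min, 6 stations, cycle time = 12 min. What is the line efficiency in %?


Formula: Efficiency = Sum of Task Times / (N_stations * CT) * 100
Total station capacity = 6 stations * 12 min = 72 min
Efficiency = 65 / 72 * 100 = 90.3%

90.3%


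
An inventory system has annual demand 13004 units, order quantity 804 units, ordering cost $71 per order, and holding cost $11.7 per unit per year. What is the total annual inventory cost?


TC = 13004/804 * 71 + 804/2 * 11.7

$5851.76


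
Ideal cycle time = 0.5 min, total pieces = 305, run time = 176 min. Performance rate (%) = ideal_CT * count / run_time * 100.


Formula: Performance = (Ideal CT * Total Count) / Run Time * 100
Ideal output time = 0.5 * 305 = 152.5 min
Performance = 152.5 / 176 * 100 = 86.6%

86.6%


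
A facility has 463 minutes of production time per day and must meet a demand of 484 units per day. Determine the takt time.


Formula: Takt Time = Available Production Time / Customer Demand
Takt = 463 min/day / 484 units/day
Takt = 0.96 min/unit

0.96 min/unit


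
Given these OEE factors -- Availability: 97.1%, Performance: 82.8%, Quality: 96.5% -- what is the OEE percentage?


Formula: OEE = Availability * Performance * Quality / 10000
A * P = 97.1% * 82.8% / 100 = 80.4%
OEE = 80.4% * 96.5% / 100 = 77.6%

77.6%


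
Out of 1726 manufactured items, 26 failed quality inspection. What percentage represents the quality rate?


Formula: Quality Rate = Good Pieces / Total Pieces * 100
Good pieces = 1726 - 26 = 1700
QR = 1700 / 1726 * 100 = 98.5%

98.5%


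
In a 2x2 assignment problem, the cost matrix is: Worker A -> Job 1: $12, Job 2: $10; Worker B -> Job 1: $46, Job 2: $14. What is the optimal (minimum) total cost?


Option 1: A->1 + B->2 = $12 + $14 = $26
Option 2: A->2 + B->1 = $10 + $46 = $56
Min cost = min($26, $56) = $26

$26


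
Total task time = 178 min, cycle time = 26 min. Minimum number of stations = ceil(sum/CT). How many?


Formula: N_min = ceil(Sum of Task Times / Cycle Time)
N_min = ceil(178 min / 26 min) = ceil(6.8462)
N_min = 7 stations

7


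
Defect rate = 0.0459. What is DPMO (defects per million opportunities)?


DPMO = defect_rate * 1000000 = 0.0459 * 1000000

45900


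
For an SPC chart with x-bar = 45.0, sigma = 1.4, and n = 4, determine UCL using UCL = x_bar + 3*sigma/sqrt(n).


UCL = 45.0 + 3 * 1.4 / sqrt(4)

47.1


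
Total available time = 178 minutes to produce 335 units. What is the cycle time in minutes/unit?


Formula: CT = Available Time / Number of Units
CT = 178 min / 335 units
CT = 0.53 min/unit

0.53 min/unit


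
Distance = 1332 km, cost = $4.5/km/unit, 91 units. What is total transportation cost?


TC = dist * cost * units = 1332 * 4.5 * 91 = $545454.00

$545454.00


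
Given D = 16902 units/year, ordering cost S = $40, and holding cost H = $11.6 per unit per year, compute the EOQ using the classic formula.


Formula: EOQ = sqrt(2 * D * S / H)
Numerator: 2 * 16902 * 40 = 1352160
2DS/H = 1352160 / 11.6 = 116565.5
EOQ = sqrt(116565.5) = 341.4 units

341.4 units


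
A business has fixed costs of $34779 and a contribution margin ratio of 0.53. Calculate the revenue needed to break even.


Formula: BER = Fixed Costs / Contribution Margin Ratio
BER = $34779 / 0.53
BER = $65620.75 (to the nearest cent)

$65620.75


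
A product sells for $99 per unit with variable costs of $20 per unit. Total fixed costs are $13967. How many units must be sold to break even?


Formula: BEQ = Fixed Costs / (Price - Variable Cost)
Contribution margin = $99 - $20 = $79/unit
BEQ = ceil($13967 / $79/unit) = ceil(176.8) = 177 units

177 units


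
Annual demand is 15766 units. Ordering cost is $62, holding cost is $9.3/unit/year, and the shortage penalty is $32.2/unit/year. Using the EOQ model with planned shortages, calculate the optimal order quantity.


Formula: EOQ* = sqrt(2DS/H) * sqrt((H+P)/P)
Base EOQ = sqrt(2*15766*62/9.3) = 458.49 units
Correction = sqrt((9.3+32.2)/32.2) = 1.13526
EOQ* = 458.49 * 1.13526 = 520.5 units

520.5 units


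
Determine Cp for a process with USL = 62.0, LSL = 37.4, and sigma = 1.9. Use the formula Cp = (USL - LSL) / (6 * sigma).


Cp = (62.0 - 37.4) / (6 * 1.9)

2.16


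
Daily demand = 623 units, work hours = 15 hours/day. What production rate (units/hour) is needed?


Formula: Production Rate = Daily Demand / Available Hours
Rate = 623 units/day / 15 hours/day
Rate = 41.5 units/hour

41.5 units/hour


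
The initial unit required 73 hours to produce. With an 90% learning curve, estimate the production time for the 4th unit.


Formula: T_n = T_1 * (learning_rate)^(log2(n)) where learning_rate = rate/100
Doublings = log2(4) = 2
T_n = 73 * 0.9^2
T_n = 73 * 0.81 = 59.1 hours

59.1 hours


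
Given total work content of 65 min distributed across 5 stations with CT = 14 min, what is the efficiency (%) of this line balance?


Formula: Efficiency = Sum of Task Times / (N_stations * CT) * 100
Total station capacity = 5 stations * 14 min = 70 min
Efficiency = 65 / 70 * 100 = 92.9%

92.9%


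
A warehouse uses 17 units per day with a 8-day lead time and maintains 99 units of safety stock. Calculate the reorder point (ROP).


Formula: ROP = (Daily Demand * Lead Time) + Safety Stock
Demand during lead time = 17 * 8 = 136 units
ROP = 136 + 99 = 235 units

235 units


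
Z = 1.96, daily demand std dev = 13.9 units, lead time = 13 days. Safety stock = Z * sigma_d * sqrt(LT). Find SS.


Formula: SS = z * sigma_d * sqrt(LT)
sqrt(LT) = sqrt(13) = 3.6056
SS = 1.96 * 13.9 * 3.6056
SS = 98.2 units

98.2 units


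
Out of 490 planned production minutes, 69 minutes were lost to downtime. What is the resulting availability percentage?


Formula: Availability = (Planned Time - Downtime) / Planned Time * 100
Uptime = 490 - 69 = 421 min
Availability = 421 / 490 * 100 = 85.9%

85.9%


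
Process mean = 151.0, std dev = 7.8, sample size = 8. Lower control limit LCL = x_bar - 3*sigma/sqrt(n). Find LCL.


LCL = 151.0 - 3 * 7.8 / sqrt(8)

142.73


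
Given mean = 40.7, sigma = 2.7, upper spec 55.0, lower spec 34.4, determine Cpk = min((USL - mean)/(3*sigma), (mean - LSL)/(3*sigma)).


Cpu = (55.0 - 40.7) / (3 * 2.7) = 1.77
Cpl = (40.7 - 34.4) / (3 * 2.7) = 0.78
Cpk = min(1.77, 0.78) = 0.78

0.78


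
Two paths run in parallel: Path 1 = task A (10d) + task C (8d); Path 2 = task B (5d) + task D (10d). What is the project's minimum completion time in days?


Path 1 = 10 + 8 = 18 days
Path 2 = 5 + 10 = 15 days
Duration = max(18, 15) = 18 days

18 days


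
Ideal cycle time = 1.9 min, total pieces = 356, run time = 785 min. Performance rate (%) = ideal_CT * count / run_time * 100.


Formula: Performance = (Ideal CT * Total Count) / Run Time * 100
Ideal output time = 1.9 * 356 = 676.4 min
Performance = 676.4 / 785 * 100 = 86.2%

86.2%


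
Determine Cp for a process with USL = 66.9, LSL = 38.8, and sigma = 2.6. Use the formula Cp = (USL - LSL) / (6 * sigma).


Cp = (66.9 - 38.8) / (6 * 2.6)

1.8


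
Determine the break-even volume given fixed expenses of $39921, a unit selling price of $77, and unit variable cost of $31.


Formula: BEQ = Fixed Costs / (Price - Variable Cost)
Contribution margin = $77 - $31 = $46/unit
BEQ = ceil($39921 / $46/unit) = ceil(867.85) = 868 units

868 units


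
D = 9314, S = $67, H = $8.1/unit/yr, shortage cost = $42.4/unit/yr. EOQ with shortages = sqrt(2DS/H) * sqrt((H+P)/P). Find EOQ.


Formula: EOQ* = sqrt(2DS/H) * sqrt((H+P)/P)
Base EOQ = sqrt(2*9314*67/8.1) = 392.53 units
Correction = sqrt((8.1+42.4)/42.4) = 1.09135
EOQ* = 392.53 * 1.09135 = 428.4 units

428.4 units


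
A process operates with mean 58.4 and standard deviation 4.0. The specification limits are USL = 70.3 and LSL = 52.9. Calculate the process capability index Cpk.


Cpu = (70.3 - 58.4) / (3 * 4.0) = 0.99
Cpl = (58.4 - 52.9) / (3 * 4.0) = 0.46
Cpk = min(0.99, 0.46) = 0.46

0.46


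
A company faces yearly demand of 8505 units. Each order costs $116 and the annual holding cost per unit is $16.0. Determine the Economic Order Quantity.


Formula: EOQ = sqrt(2 * D * S / H)
Numerator: 2 * 8505 * 116 = 1973160
2DS/H = 1973160 / 16.0 = 123322.5
EOQ = sqrt(123322.5) = 351.2 units

351.2 units


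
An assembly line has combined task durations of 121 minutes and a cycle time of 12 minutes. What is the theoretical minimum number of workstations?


Formula: N_min = ceil(Sum of Task Times / Cycle Time)
N_min = ceil(121 min / 12 min) = ceil(10.0833)
N_min = 11 stations

11


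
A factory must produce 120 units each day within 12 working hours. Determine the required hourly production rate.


Formula: Production Rate = Daily Demand / Available Hours
Rate = 120 units/day / 12 hours/day
Rate = 10.0 units/hour

10.0 units/hour


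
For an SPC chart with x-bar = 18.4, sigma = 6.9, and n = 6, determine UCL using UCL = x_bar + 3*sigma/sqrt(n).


UCL = 18.4 + 3 * 6.9 / sqrt(6)

26.85


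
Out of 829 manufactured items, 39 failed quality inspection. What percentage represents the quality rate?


Formula: Quality Rate = Good Pieces / Total Pieces * 100
Good pieces = 829 - 39 = 790
QR = 790 / 829 * 100 = 95.3%

95.3%


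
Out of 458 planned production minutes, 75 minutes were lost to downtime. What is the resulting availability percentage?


Formula: Availability = (Planned Time - Downtime) / Planned Time * 100
Uptime = 458 - 75 = 383 min
Availability = 383 / 458 * 100 = 83.6%

83.6%


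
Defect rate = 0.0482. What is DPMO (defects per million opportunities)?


DPMO = defect_rate * 1000000 = 0.0482 * 1000000

48200


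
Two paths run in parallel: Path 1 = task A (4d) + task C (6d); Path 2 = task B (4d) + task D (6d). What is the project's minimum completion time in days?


Path 1 = 4 + 6 = 10 days
Path 2 = 4 + 6 = 10 days
Duration = max(10, 10) = 10 days

10 days


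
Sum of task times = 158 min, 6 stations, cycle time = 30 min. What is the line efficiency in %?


Formula: Efficiency = Sum of Task Times / (N_stations * CT) * 100
Total station capacity = 6 stations * 30 min = 180 min
Efficiency = 158 / 180 * 100 = 87.8%

87.8%


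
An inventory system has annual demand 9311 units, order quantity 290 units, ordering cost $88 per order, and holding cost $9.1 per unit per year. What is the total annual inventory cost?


TC = 9311/290 * 88 + 290/2 * 9.1

$4144.91


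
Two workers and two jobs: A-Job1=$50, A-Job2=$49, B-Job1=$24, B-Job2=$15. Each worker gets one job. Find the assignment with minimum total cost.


Option 1: A->1 + B->2 = $50 + $15 = $65
Option 2: A->2 + B->1 = $49 + $24 = $73
Min cost = min($65, $73) = $65

$65


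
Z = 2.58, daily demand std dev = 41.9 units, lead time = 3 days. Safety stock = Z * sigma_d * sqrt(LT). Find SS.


Formula: SS = z * sigma_d * sqrt(LT)
sqrt(LT) = sqrt(3) = 1.7321
SS = 2.58 * 41.9 * 1.7321
SS = 187.2 units

187.2 units


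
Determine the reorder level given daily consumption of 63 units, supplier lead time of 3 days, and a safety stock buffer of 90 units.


Formula: ROP = (Daily Demand * Lead Time) + Safety Stock
Demand during lead time = 63 * 3 = 189 units
ROP = 189 + 90 = 279 units

279 units


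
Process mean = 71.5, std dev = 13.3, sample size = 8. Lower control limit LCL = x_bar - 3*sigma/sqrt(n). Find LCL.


LCL = 71.5 - 3 * 13.3 / sqrt(8)

57.39


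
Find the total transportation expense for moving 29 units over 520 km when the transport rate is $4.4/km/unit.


TC = dist * cost * units = 520 * 4.4 * 29 = $66352.00

$66352.00


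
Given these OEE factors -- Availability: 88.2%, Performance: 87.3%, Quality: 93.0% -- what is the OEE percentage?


Formula: OEE = Availability * Performance * Quality / 10000
A * P = 88.2% * 87.3% / 100 = 77.0%
OEE = 77.0% * 93.0% / 100 = 71.6%

71.6%


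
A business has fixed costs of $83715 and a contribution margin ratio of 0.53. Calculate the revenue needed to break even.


Formula: BER = Fixed Costs / Contribution Margin Ratio
BER = $83715 / 0.53
BER = $157952.83 (to the nearest cent)

$157952.83


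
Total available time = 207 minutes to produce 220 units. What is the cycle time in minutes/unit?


Formula: CT = Available Time / Number of Units
CT = 207 min / 220 units
CT = 0.94 min/unit

0.94 min/unit


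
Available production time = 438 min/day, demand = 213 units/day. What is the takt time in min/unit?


Formula: Takt Time = Available Production Time / Customer Demand
Takt = 438 min/day / 213 units/day
Takt = 2.06 min/unit

2.06 min/unit


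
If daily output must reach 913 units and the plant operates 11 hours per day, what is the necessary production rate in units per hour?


Formula: Production Rate = Daily Demand / Available Hours
Rate = 913 units/day / 11 hours/day
Rate = 83.0 units/hour

83.0 units/hour


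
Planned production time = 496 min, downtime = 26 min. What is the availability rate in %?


Formula: Availability = (Planned Time - Downtime) / Planned Time * 100
Uptime = 496 - 26 = 470 min
Availability = 470 / 496 * 100 = 94.8%

94.8%


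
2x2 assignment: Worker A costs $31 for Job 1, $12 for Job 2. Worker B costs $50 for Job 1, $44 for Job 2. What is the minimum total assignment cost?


Option 1: A->1 + B->2 = $31 + $44 = $75
Option 2: A->2 + B->1 = $12 + $50 = $62
Min cost = min($75, $62) = $62

$62


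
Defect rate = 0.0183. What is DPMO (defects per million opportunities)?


DPMO = defect_rate * 1000000 = 0.0183 * 1000000

18300


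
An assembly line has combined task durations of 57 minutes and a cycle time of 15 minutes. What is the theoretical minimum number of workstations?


Formula: N_min = ceil(Sum of Task Times / Cycle Time)
N_min = ceil(57 min / 15 min) = ceil(3.8)
N_min = 4 stations

4


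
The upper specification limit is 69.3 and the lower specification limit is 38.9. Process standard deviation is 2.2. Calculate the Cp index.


Cp = (69.3 - 38.9) / (6 * 2.2)

2.3


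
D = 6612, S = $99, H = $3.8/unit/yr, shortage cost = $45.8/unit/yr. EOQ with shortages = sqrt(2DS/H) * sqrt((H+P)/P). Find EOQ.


Formula: EOQ* = sqrt(2DS/H) * sqrt((H+P)/P)
Base EOQ = sqrt(2*6612*99/3.8) = 586.96 units
Correction = sqrt((3.8+45.8)/45.8) = 1.04066
EOQ* = 586.96 * 1.04066 = 610.8 units

610.8 units


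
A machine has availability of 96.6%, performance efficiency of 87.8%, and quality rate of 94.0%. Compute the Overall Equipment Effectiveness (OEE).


Formula: OEE = Availability * Performance * Quality / 10000
A * P = 96.6% * 87.8% / 100 = 84.81%
OEE = 84.81% * 94.0% / 100 = 79.7%

79.7%


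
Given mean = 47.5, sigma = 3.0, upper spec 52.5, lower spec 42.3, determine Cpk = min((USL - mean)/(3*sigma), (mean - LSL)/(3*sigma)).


Cpu = (52.5 - 47.5) / (3 * 3.0) = 0.56
Cpl = (47.5 - 42.3) / (3 * 3.0) = 0.58
Cpk = min(0.56, 0.58) = 0.56

0.56


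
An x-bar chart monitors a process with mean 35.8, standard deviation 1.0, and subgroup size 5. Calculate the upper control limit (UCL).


UCL = 35.8 + 3 * 1.0 / sqrt(5)

37.14


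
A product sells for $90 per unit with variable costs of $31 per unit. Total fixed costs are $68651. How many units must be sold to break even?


Formula: BEQ = Fixed Costs / (Price - Variable Cost)
Contribution margin = $90 - $31 = $59/unit
BEQ = ceil($68651 / $59/unit) = ceil(1163.58) = 1164 units

1164 units


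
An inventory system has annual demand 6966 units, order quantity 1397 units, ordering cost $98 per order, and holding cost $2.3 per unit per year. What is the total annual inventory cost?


TC = 6966/1397 * 98 + 1397/2 * 2.3

$2095.22


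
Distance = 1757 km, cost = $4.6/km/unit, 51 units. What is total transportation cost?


TC = dist * cost * units = 1757 * 4.6 * 51 = $412192.20

$412192.20


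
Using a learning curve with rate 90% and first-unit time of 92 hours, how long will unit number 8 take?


Formula: T_n = T_1 * (learning_rate)^(log2(n)) where learning_rate = rate/100
Doublings = log2(8) = 3
T_n = 92 * 0.9^3
T_n = 92 * 0.729 = 67.1 hours

67.1 hours


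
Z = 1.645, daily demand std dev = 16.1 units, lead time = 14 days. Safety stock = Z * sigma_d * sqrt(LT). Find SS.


Formula: SS = z * sigma_d * sqrt(LT)
sqrt(LT) = sqrt(14) = 3.7417
SS = 1.645 * 16.1 * 3.7417
SS = 99.1 units

99.1 units


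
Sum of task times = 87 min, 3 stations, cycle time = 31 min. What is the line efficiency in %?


Formula: Efficiency = Sum of Task Times / (N_stations * CT) * 100
Total station capacity = 3 stations * 31 min = 93 min
Efficiency = 87 / 93 * 100 = 93.5%

93.5%


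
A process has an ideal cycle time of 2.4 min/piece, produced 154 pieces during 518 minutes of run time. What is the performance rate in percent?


Formula: Performance = (Ideal CT * Total Count) / Run Time * 100
Ideal output time = 2.4 * 154 = 369.6 min
Performance = 369.6 / 518 * 100 = 71.4%

71.4%


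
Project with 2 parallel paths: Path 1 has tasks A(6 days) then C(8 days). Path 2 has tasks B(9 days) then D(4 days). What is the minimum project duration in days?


Path 1 = 6 + 8 = 14 days
Path 2 = 9 + 4 = 13 days
Duration = max(14, 13) = 14 days

14 days


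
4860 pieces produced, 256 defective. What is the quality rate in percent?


Formula: Quality Rate = Good Pieces / Total Pieces * 100
Good pieces = 4860 - 256 = 4604
QR = 4604 / 4860 * 100 = 94.7%

94.7%


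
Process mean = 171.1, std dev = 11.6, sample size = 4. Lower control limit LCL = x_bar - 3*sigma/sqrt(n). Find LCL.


LCL = 171.1 - 3 * 11.6 / sqrt(4)

153.7


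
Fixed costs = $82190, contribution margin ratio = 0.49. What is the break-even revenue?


Formula: BER = Fixed Costs / Contribution Margin Ratio
BER = $82190 / 0.49
BER = $167734.69 (to the nearest cent)

$167734.69


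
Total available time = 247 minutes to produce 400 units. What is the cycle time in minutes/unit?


Formula: CT = Available Time / Number of Units
CT = 247 min / 400 units
CT = 0.62 min/unit

0.62 min/unit


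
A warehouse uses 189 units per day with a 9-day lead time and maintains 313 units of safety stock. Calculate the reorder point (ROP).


Formula: ROP = (Daily Demand * Lead Time) + Safety Stock
Demand during lead time = 189 * 9 = 1701 units
ROP = 1701 + 313 = 2014 units

2014 units


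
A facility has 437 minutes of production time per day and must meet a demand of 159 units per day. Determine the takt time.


Formula: Takt Time = Available Production Time / Customer Demand
Takt = 437 min/day / 159 units/day
Takt = 2.75 min/unit

2.75 min/unit


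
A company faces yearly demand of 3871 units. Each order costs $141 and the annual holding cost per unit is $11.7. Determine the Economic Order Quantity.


Formula: EOQ = sqrt(2 * D * S / H)
Numerator: 2 * 3871 * 141 = 1091622
2DS/H = 1091622 / 11.7 = 93301.0
EOQ = sqrt(93301.0) = 305.5 units

305.5 units


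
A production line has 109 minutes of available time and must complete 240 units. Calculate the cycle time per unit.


Formula: CT = Available Time / Number of Units
CT = 109 min / 240 units
CT = 0.45 min/unit

0.45 min/unit


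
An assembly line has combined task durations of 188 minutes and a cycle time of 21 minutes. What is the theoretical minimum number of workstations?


Formula: N_min = ceil(Sum of Task Times / Cycle Time)
N_min = ceil(188 min / 21 min) = ceil(8.9524)
N_min = 9 stations

9


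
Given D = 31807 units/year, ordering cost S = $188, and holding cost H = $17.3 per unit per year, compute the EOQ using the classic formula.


Formula: EOQ = sqrt(2 * D * S / H)
Numerator: 2 * 31807 * 188 = 11959432
2DS/H = 11959432 / 17.3 = 691296.6
EOQ = sqrt(691296.6) = 831.4 units

831.4 units


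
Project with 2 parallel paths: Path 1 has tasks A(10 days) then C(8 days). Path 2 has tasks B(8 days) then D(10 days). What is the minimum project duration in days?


Path 1 = 10 + 8 = 18 days
Path 2 = 8 + 10 = 18 days
Duration = max(18, 18) = 18 days

18 days


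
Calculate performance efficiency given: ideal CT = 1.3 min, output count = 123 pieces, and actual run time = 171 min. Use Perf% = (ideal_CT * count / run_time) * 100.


Formula: Performance = (Ideal CT * Total Count) / Run Time * 100
Ideal output time = 1.3 * 123 = 159.9 min
Performance = 159.9 / 171 * 100 = 93.5%

93.5%


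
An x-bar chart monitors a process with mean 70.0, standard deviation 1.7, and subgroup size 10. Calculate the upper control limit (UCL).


UCL = 70.0 + 3 * 1.7 / sqrt(10)

71.61


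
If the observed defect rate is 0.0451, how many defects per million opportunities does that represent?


DPMO = defect_rate * 1000000 = 0.0451 * 1000000

45100


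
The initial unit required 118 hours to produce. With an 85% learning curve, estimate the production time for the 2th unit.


Formula: T_n = T_1 * (learning_rate)^(log2(n)) where learning_rate = rate/100
Doublings = log2(2) = 1
T_n = 118 * 0.85^1
T_n = 118 * 0.85 = 100.3 hours

100.3 hours


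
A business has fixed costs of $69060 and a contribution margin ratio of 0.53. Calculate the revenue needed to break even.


Formula: BER = Fixed Costs / Contribution Margin Ratio
BER = $69060 / 0.53
BER = $130301.89 (to the nearest cent)

$130301.89


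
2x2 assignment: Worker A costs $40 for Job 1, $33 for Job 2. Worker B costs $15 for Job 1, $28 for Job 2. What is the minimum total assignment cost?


Option 1: A->1 + B->2 = $40 + $28 = $68
Option 2: A->2 + B->1 = $33 + $15 = $48
Min cost = min($68, $48) = $48

$48


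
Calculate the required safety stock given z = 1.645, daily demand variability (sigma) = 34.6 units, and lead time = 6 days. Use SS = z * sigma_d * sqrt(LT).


Formula: SS = z * sigma_d * sqrt(LT)
sqrt(LT) = sqrt(6) = 2.4495
SS = 1.645 * 34.6 * 2.4495
SS = 139.4 units

139.4 units


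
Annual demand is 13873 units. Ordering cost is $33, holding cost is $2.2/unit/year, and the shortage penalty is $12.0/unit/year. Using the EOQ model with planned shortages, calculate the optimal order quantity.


Formula: EOQ* = sqrt(2DS/H) * sqrt((H+P)/P)
Base EOQ = sqrt(2*13873*33/2.2) = 645.13 units
Correction = sqrt((2.2+12.0)/12.0) = 1.08781
EOQ* = 645.13 * 1.08781 = 701.8 units

701.8 units


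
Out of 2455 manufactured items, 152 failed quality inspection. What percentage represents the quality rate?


Formula: Quality Rate = Good Pieces / Total Pieces * 100
Good pieces = 2455 - 152 = 2303
QR = 2303 / 2455 * 100 = 93.8%

93.8%


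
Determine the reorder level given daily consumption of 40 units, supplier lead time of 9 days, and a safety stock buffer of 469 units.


Formula: ROP = (Daily Demand * Lead Time) + Safety Stock
Demand during lead time = 40 * 9 = 360 units
ROP = 360 + 469 = 829 units

829 units


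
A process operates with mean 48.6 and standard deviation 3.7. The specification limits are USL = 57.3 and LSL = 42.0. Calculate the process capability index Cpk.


Cpu = (57.3 - 48.6) / (3 * 3.7) = 0.78
Cpl = (48.6 - 42.0) / (3 * 3.7) = 0.59
Cpk = min(0.78, 0.59) = 0.59

0.59


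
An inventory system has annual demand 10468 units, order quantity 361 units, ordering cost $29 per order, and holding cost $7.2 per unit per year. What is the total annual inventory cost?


TC = 10468/361 * 29 + 361/2 * 7.2

$2140.52


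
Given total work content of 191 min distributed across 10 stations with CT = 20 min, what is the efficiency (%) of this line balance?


Formula: Efficiency = Sum of Task Times / (N_stations * CT) * 100
Total station capacity = 10 stations * 20 min = 200 min
Efficiency = 191 / 200 * 100 = 95.5%

95.5%


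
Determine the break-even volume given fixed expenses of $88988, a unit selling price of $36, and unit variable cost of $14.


Formula: BEQ = Fixed Costs / (Price - Variable Cost)
Contribution margin = $36 - $14 = $22/unit
BEQ = ceil($88988 / $22/unit) = ceil(4044.91) = 4045 units

4045 units


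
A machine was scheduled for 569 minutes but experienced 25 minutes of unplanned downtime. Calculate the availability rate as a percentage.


Formula: Availability = (Planned Time - Downtime) / Planned Time * 100
Uptime = 569 - 25 = 544 min
Availability = 544 / 569 * 100 = 95.6%

95.6%


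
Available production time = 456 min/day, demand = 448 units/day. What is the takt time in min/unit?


Formula: Takt Time = Available Production Time / Customer Demand
Takt = 456 min/day / 448 units/day
Takt = 1.02 min/unit

1.02 min/unit


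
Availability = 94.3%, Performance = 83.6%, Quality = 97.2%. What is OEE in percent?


Formula: OEE = Availability * Performance * Quality / 10000
A * P = 94.3% * 83.6% / 100 = 78.83%
OEE = 78.83% * 97.2% / 100 = 76.6%

76.6%


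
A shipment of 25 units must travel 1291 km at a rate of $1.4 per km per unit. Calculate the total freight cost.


TC = dist * cost * units = 1291 * 1.4 * 25 = $45185.00

$45185.00


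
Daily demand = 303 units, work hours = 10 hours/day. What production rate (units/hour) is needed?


Formula: Production Rate = Daily Demand / Available Hours
Rate = 303 units/day / 10 hours/day
Rate = 30.3 units/hour

30.3 units/hour


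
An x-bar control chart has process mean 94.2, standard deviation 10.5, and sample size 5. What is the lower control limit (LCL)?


LCL = 94.2 - 3 * 10.5 / sqrt(5)

80.11


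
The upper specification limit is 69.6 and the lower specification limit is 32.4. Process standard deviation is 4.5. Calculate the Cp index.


Cp = (69.6 - 32.4) / (6 * 4.5)

1.38


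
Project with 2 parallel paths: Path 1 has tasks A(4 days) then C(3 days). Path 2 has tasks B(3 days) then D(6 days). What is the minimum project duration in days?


Path 1 = 4 + 3 = 7 days
Path 2 = 3 + 6 = 9 days
Duration = max(7, 9) = 9 days

9 days


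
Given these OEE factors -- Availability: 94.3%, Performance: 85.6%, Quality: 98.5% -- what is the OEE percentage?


Formula: OEE = Availability * Performance * Quality / 10000
A * P = 94.3% * 85.6% / 100 = 80.72%
OEE = 80.72% * 98.5% / 100 = 79.5%

79.5%


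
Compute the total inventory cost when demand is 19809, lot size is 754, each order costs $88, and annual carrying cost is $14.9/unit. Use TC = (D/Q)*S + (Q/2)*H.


TC = 19809/754 * 88 + 754/2 * 14.9

$7929.23


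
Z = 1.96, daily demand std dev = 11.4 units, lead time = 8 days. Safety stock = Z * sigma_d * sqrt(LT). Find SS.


Formula: SS = z * sigma_d * sqrt(LT)
sqrt(LT) = sqrt(8) = 2.8284
SS = 1.96 * 11.4 * 2.8284
SS = 63.2 units

63.2 units


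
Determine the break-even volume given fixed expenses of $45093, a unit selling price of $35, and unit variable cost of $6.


Formula: BEQ = Fixed Costs / (Price - Variable Cost)
Contribution margin = $35 - $6 = $29/unit
BEQ = ceil($45093 / $29/unit) = ceil(1554.93) = 1555 units

1555 units


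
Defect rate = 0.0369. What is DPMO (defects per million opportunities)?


DPMO = defect_rate * 1000000 = 0.0369 * 1000000

36900


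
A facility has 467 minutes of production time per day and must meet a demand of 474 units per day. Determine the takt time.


Formula: Takt Time = Available Production Time / Customer Demand
Takt = 467 min/day / 474 units/day
Takt = 0.99 min/unit

0.99 min/unit


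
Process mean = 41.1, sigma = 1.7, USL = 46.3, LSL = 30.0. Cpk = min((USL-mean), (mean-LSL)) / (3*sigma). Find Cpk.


Cpu = (46.3 - 41.1) / (3 * 1.7) = 1.02
Cpl = (41.1 - 30.0) / (3 * 1.7) = 2.18
Cpk = min(1.02, 2.18) = 1.02

1.02


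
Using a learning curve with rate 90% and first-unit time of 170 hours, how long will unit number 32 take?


Formula: T_n = T_1 * (learning_rate)^(log2(n)) where learning_rate = rate/100
Doublings = log2(32) = 5
T_n = 170 * 0.9^5
T_n = 170 * 0.5905 = 100.4 hours

100.4 hours


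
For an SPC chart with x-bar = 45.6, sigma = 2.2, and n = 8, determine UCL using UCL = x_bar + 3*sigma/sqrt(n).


UCL = 45.6 + 3 * 2.2 / sqrt(8)

47.93
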